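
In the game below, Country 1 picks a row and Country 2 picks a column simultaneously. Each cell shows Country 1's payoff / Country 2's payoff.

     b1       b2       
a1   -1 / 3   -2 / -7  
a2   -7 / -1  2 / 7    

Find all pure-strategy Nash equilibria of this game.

(a1, b1) and (a2, b2)

Check mutual best responses: a cell is a NE iff neither player can gain by unilaterally deviating.
Country 1's best responses — vs b1: a1 (payoff -1); vs b2: a2 (payoff 2).
Country 2's best responses — vs a1: b1 (payoff 3); vs a2: b2 (payoff 7).
Mutual best responses occur at (a1, b1) and (a2, b2); at each, neither player gains by switching.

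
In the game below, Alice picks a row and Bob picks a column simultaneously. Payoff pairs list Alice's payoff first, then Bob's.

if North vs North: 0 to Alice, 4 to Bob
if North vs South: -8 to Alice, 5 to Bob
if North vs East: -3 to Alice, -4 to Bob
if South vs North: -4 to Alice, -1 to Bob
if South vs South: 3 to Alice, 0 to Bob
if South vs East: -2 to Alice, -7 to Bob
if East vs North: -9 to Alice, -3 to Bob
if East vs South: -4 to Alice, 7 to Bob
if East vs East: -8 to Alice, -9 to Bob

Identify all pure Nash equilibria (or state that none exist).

Find each player's best response to every opponent strategy; NE are the intersections.
Alice's best responses — vs North: North (payoff 0); vs South: South (payoff 3); vs East: South (payoff -2).
Bob's best responses — vs North: South (payoff 5); vs South: South (payoff 0); vs East: South (payoff 7).
The only mutual best response is (South, South); neither player gains by switching there.

(South, South)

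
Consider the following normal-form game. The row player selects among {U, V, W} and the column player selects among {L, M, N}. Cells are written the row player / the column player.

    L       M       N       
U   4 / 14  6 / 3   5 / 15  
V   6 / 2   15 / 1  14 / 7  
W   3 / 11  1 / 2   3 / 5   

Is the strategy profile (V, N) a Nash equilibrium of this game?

Yes

Holding the column player at N: the row player gets 14 from V, versus 5 from U, 3 from W. No profitable deviation for the row player.
Holding the row player at V: the column player gets 7 from N, versus 2 from L, 1 from M. No profitable deviation for the column player either.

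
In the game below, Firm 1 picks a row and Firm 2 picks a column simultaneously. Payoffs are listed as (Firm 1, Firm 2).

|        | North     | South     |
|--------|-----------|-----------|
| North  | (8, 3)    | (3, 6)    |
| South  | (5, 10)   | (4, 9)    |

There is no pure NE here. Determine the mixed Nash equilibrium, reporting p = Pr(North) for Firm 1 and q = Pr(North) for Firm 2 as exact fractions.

In a mixed NE each player is indifferent between their pure strategies, so the opponent's mix sets the indifference.
Firm 2 indifferent between North and South: p·3 + (1−p)·10 = p·6 + (1−p)·9 ⟹ 10 + (-7)p = 9 + (-3)p ⟹ p = 1/4.
Firm 1 indifferent between North and South: q·8 + (1−q)·3 = q·5 + (1−q)·4 ⟹ 3 + 5q = 4 + 1q ⟹ q = 1/4.

p = 1/4, q = 1/4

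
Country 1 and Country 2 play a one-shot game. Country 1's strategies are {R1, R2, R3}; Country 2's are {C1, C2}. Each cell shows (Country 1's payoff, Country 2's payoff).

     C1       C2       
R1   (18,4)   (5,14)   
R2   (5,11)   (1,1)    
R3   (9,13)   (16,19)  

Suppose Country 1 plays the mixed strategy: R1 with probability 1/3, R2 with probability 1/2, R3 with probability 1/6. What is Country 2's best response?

Country 2's best reply maximizes expected payoff against the mix.
C1: (1/3)·4 + (1/2)·11 + (1/6)·13 = 9
C2: (1/3)·14 + (1/2)·1 + (1/6)·19 = 25/3
Highest expected payoff is 9, from C1.

C1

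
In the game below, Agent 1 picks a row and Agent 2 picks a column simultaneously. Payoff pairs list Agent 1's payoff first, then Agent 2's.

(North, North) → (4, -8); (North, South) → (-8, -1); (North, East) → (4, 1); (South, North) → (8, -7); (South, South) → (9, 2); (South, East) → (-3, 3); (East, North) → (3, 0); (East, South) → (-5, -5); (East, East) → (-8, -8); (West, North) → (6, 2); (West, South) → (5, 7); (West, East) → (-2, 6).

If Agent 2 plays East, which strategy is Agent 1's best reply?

With Agent 2 fixed at East, Agent 1's payoffs are: North → 4, South → -3, East → -8, West → -2.
The maximum is 4, achieved by North.

North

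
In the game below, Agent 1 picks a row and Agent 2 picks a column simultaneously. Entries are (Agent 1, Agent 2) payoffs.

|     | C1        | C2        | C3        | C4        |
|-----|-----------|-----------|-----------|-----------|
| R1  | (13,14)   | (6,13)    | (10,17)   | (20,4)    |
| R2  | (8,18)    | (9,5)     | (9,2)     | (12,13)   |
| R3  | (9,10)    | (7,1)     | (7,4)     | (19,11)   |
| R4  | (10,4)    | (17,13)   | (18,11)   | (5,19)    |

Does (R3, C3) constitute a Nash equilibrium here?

Holding Agent 2 at C3: Agent 1 gets 7 from R3 but could get 18 by switching to R4. Agent 1 has a profitable deviation.

No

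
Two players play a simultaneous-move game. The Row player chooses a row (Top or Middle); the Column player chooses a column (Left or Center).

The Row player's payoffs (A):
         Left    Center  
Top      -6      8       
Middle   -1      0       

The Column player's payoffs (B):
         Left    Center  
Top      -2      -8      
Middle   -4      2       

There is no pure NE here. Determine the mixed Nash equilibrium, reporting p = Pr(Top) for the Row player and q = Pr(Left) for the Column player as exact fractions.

In a mixed NE each player is indifferent between their pure strategies, so the opponent's mix sets the indifference.
The Column player indifferent between Left and Center: p·(-2) + (1−p)·(-4) = p·(-8) + (1−p)·2 ⟹ (-4) + 2p = 2 + (-10)p ⟹ p = 1/2.
The Row player indifferent between Top and Middle: q·(-6) + (1−q)·8 = q·(-1) + (1−q)·0 ⟹ 8 + (-14)q = 0 + (-1)q ⟹ q = 8/13.

p = 1/2, q = 8/13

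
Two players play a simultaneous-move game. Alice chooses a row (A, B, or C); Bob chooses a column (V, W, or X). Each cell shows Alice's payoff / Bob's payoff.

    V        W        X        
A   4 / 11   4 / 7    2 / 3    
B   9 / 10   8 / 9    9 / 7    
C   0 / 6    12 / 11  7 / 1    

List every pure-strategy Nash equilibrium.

(B, V) and (C, W)

Find each player's best response to every opponent strategy; NE are the intersections.
Alice's best responses — vs V: B (payoff 9); vs W: C (payoff 12); vs X: B (payoff 9).
Bob's best responses — vs A: V (payoff 11); vs B: V (payoff 10); vs C: W (payoff 11).
Mutual best responses occur at (B, V) and (C, W); at each, neither player gains by switching.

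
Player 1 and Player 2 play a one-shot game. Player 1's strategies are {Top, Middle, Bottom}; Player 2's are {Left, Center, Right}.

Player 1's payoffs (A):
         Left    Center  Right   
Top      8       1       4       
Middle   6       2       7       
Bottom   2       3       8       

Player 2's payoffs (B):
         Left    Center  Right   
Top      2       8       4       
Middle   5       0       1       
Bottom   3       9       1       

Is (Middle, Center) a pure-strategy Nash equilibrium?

Holding Player 2 at Center: Player 1 gets 2 from Middle but could get 3 by switching to Bottom. Player 1 has a profitable deviation.

No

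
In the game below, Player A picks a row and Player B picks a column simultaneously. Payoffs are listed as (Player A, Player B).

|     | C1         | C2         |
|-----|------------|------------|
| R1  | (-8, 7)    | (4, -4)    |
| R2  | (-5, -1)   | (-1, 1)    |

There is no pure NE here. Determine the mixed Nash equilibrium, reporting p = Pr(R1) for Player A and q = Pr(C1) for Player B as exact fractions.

p = 2/13, q = 5/8

Each player's mixing probability is pinned down by making the *other* player indifferent.
Player B indifferent between C1 and C2: p·7 + (1−p)·(-1) = p·(-4) + (1−p)·1 ⟹ (-1) + 8p = 1 + (-5)p ⟹ p = 2/13.
Player A indifferent between R1 and R2: q·(-8) + (1−q)·4 = q·(-5) + (1−q)·(-1) ⟹ 4 + (-12)q = (-1) + (-4)q ⟹ q = 5/8.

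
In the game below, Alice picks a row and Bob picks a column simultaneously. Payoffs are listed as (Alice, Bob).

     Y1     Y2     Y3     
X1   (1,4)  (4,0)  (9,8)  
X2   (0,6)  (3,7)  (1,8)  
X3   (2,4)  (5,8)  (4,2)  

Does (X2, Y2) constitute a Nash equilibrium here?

Holding Bob at Y2: Alice gets 3 from X2 but could get 5 by switching to X3. Alice has a profitable deviation.

No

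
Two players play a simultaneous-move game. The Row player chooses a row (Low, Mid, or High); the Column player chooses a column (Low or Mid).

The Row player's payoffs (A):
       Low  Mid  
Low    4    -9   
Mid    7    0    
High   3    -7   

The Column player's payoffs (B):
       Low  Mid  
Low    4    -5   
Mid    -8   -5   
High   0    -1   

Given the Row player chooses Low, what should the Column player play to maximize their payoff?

With the Row player fixed at Low, the Column player's payoffs are: Low → 4, Mid → -5.
The maximum is 4, achieved by Low.

Low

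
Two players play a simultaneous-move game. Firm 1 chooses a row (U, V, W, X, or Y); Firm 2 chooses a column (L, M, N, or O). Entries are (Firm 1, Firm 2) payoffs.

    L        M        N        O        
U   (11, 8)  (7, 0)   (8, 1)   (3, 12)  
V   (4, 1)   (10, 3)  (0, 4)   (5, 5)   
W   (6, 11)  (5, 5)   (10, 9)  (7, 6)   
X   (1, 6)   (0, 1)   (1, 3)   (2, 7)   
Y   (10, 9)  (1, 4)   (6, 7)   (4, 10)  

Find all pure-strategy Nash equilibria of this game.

No pure-strategy Nash equilibrium

Check mutual best responses: a cell is a NE iff neither player can gain by unilaterally deviating.
Firm 1's best responses — vs L: U (payoff 11); vs M: V (payoff 10); vs N: W (payoff 10); vs O: W (payoff 7).
Firm 2's best responses — vs U: O (payoff 12); vs V: O (payoff 5); vs W: L (payoff 11); vs X: O (payoff 7); vs Y: O (payoff 10).
No cell has both players best-responding. For instance, Firm 1's best reply to M is V, but against V Firm 2 prefers O over M.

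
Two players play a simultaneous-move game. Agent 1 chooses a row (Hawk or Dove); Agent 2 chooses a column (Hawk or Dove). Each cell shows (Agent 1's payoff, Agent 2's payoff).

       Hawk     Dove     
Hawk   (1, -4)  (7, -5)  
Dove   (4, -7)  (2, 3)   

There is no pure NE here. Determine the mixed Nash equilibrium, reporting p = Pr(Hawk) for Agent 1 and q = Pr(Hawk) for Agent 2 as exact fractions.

In a mixed NE each player is indifferent between their pure strategies, so the opponent's mix sets the indifference.
Agent 2 indifferent between Hawk and Dove: p·(-4) + (1−p)·(-7) = p·(-5) + (1−p)·3 ⟹ (-7) + 3p = 3 + (-8)p ⟹ p = 10/11.
Agent 1 indifferent between Hawk and Dove: q·1 + (1−q)·7 = q·4 + (1−q)·2 ⟹ 7 + (-6)q = 2 + 2q ⟹ q = 5/8.

p = 10/11, q = 5/8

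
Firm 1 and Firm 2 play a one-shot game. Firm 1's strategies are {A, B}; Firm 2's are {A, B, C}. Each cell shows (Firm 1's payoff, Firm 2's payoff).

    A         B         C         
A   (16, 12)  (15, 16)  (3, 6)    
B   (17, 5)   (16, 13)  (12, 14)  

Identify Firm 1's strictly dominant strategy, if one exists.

A strategy is strictly dominant if it gives Firm 1 a strictly higher payoff than every other strategy, against every choice by the opponent.
B strictly dominates: vs A: 17 > 16; vs B: 16 > 15; vs C: 12 > 3.

B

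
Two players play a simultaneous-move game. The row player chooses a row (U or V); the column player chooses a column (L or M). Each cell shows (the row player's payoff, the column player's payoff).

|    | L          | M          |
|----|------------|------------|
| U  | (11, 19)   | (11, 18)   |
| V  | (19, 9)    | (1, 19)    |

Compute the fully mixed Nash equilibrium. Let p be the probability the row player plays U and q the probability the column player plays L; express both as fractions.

p = 10/11, q = 5/9

Each player's mixing probability is pinned down by making the *other* player indifferent.
The column player indifferent between L and M: p·19 + (1−p)·9 = p·18 + (1−p)·19 ⟹ 9 + 10p = 19 + (-1)p ⟹ p = 10/11.
The row player indifferent between U and V: q·11 + (1−q)·11 = q·19 + (1−q)·1 ⟹ 11 + 0q = 1 + 18q ⟹ q = 5/9.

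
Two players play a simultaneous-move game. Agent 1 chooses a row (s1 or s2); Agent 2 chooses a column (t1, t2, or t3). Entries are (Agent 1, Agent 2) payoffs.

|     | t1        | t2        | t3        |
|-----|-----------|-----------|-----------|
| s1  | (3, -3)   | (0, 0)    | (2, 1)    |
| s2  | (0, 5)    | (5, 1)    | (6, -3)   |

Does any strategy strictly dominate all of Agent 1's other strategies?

Check whether one of Agent 1's strategies beats all alternatives regardless of what the opponent does.
s1 is not dominant: against t2, s2 gives 5 > 0.
s2 is not dominant: against t1, s1 gives 3 > 0.
No single strategy is best against every opponent action.

None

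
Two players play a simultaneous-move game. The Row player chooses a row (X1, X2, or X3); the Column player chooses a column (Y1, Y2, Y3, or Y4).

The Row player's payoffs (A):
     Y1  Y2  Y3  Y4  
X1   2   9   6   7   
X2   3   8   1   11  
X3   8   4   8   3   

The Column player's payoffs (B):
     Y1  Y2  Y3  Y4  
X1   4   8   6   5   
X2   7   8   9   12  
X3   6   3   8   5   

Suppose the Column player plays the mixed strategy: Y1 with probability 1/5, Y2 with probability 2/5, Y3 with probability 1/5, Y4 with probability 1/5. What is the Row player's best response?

X1

The Row player's best reply maximizes expected payoff against the mix.
X1: (1/5)·2 + (2/5)·9 + (1/5)·6 + (1/5)·7 = 33/5
X2: (1/5)·3 + (2/5)·8 + (1/5)·1 + (1/5)·11 = 31/5
X3: (1/5)·8 + (2/5)·4 + (1/5)·8 + (1/5)·3 = 27/5
Highest expected payoff is 33/5, from X1.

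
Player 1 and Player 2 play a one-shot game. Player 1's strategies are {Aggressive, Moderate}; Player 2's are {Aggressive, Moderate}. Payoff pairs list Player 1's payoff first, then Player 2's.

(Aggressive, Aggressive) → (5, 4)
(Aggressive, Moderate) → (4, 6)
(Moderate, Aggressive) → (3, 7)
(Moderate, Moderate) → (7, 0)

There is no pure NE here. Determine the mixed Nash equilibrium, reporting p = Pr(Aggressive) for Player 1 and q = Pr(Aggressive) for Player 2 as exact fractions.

In a mixed NE each player is indifferent between their pure strategies, so the opponent's mix sets the indifference.
Player 2 indifferent between Aggressive and Moderate: p·4 + (1−p)·7 = p·6 + (1−p)·0 ⟹ 7 + (-3)p = 0 + 6p ⟹ p = 7/9.
Player 1 indifferent between Aggressive and Moderate: q·5 + (1−q)·4 = q·3 + (1−q)·7 ⟹ 4 + 1q = 7 + (-4)q ⟹ q = 3/5.

p = 7/9, q = 3/5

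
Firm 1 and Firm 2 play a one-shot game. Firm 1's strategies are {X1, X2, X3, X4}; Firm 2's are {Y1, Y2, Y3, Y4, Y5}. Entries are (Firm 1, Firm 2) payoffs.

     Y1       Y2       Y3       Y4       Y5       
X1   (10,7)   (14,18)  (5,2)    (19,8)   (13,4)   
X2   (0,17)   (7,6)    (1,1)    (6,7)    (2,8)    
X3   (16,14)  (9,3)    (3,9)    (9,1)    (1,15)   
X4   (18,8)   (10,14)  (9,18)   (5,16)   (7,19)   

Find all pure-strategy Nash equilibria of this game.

Check mutual best responses: a cell is a NE iff neither player can gain by unilaterally deviating.
Firm 1's best responses — vs Y1: X4 (payoff 18); vs Y2: X1 (payoff 14); vs Y3: X4 (payoff 9); vs Y4: X1 (payoff 19); vs Y5: X1 (payoff 13).
Firm 2's best responses — vs X1: Y2 (payoff 18); vs X2: Y1 (payoff 17); vs X3: Y5 (payoff 15); vs X4: Y5 (payoff 19).
The only mutual best response is (X1, Y2); neither player gains by switching there.

(X1, Y2)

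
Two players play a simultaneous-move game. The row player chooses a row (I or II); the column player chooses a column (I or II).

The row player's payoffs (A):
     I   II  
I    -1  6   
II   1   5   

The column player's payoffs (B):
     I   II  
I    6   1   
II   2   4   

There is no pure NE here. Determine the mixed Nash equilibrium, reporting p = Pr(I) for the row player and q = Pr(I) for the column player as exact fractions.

p = 2/7, q = 1/3

Each player's mixing probability is pinned down by making the *other* player indifferent.
The column player indifferent between I and II: p·6 + (1−p)·2 = p·1 + (1−p)·4 ⟹ 2 + 4p = 4 + (-3)p ⟹ p = 2/7.
The row player indifferent between I and II: q·(-1) + (1−q)·6 = q·1 + (1−q)·5 ⟹ 6 + (-7)q = 5 + (-4)q ⟹ q = 1/3.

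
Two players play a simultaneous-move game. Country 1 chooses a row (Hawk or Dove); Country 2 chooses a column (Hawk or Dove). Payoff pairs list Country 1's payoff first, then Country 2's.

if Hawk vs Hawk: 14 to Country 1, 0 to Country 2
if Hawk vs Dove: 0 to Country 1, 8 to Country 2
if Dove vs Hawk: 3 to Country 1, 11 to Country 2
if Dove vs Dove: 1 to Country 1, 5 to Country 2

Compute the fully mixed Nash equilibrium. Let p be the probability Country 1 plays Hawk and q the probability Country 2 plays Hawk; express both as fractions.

p = 3/7, q = 1/12

In a mixed NE each player is indifferent between their pure strategies, so the opponent's mix sets the indifference.
Country 2 indifferent between Hawk and Dove: p·0 + (1−p)·11 = p·8 + (1−p)·5 ⟹ 11 + (-11)p = 5 + 3p ⟹ p = 3/7.
Country 1 indifferent between Hawk and Dove: q·14 + (1−q)·0 = q·3 + (1−q)·1 ⟹ 0 + 14q = 1 + 2q ⟹ q = 1/12.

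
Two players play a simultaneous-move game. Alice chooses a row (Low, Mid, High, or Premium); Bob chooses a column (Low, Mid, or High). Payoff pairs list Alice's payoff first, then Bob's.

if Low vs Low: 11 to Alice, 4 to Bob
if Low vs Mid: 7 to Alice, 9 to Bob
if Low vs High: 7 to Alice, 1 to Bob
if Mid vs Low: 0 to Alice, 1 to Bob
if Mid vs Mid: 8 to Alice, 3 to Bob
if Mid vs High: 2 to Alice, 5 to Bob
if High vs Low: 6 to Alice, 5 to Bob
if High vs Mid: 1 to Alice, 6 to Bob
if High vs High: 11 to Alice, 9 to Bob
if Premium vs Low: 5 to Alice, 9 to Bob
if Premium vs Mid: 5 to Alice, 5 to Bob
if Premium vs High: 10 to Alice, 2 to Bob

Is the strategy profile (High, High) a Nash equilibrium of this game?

Holding Bob at High: Alice gets 11 from High, versus 7 from Low, 2 from Mid, 10 from Premium. No profitable deviation for Alice.
Holding Alice at High: Bob gets 9 from High, versus 5 from Low, 6 from Mid. No profitable deviation for Bob either.

Yes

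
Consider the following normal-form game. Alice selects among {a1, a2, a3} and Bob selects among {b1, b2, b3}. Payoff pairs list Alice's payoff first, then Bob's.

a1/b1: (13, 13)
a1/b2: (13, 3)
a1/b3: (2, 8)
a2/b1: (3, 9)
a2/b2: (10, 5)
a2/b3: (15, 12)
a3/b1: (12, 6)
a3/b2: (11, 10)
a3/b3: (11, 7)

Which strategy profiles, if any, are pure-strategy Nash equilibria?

(a1, b1) and (a2, b3)

Find each player's best response to every opponent strategy; NE are the intersections.
Alice's best responses — vs b1: a1 (payoff 13); vs b2: a1 (payoff 13); vs b3: a2 (payoff 15).
Bob's best responses — vs a1: b1 (payoff 13); vs a2: b3 (payoff 12); vs a3: b2 (payoff 10).
Mutual best responses occur at (a1, b1) and (a2, b3); at each, neither player gains by switching.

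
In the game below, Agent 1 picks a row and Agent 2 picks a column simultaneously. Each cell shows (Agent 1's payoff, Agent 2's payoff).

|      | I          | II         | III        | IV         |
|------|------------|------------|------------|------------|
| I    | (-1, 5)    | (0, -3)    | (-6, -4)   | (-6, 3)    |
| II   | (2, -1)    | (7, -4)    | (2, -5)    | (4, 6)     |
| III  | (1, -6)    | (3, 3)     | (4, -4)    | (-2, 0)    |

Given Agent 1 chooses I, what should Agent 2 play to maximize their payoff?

With Agent 1 fixed at I, Agent 2's payoffs are: I → 5, II → -3, III → -4, IV → 3.
The maximum is 5, achieved by I.

I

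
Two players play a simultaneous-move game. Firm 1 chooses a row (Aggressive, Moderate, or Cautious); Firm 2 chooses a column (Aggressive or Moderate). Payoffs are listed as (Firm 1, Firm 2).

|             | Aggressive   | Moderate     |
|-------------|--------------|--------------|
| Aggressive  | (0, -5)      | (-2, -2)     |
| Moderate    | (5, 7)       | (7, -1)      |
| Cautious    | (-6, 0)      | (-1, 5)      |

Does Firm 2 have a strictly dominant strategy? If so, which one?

Check whether one of Firm 2's strategies beats all alternatives regardless of what the opponent does.
Aggressive is not dominant: against Aggressive, Moderate gives -2 > -5.
Moderate is not dominant: against Moderate, Aggressive gives 7 > -1.
No single strategy is best against every opponent action.

None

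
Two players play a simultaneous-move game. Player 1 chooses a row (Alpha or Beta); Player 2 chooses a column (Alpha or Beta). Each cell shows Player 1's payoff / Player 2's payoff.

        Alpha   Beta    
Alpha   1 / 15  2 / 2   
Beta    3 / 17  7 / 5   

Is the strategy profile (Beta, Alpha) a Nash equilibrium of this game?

Holding Player 2 at Alpha: Player 1 gets 3 from Beta, versus 1 from Alpha. No profitable deviation for Player 1.
Holding Player 1 at Beta: Player 2 gets 17 from Alpha, versus 5 from Beta. No profitable deviation for Player 2 either.

Yes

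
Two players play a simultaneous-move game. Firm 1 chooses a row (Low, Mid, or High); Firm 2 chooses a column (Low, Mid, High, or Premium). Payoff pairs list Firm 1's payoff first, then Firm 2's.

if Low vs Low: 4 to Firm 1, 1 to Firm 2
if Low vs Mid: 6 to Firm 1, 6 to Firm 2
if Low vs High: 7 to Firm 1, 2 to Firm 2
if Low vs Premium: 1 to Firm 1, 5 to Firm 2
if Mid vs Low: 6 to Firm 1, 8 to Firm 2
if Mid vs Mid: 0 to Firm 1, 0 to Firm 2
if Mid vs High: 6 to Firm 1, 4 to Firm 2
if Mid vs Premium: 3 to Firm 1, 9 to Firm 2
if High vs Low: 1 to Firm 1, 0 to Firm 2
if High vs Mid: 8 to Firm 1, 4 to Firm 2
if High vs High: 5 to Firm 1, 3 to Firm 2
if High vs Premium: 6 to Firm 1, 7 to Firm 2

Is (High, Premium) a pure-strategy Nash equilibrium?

Holding Firm 2 at Premium: Firm 1 gets 6 from High, versus 1 from Low, 3 from Mid. No profitable deviation for Firm 1.
Holding Firm 1 at High: Firm 2 gets 7 from Premium, versus 0 from Low, 4 from Mid, 3 from High. No profitable deviation for Firm 2 either.

Yes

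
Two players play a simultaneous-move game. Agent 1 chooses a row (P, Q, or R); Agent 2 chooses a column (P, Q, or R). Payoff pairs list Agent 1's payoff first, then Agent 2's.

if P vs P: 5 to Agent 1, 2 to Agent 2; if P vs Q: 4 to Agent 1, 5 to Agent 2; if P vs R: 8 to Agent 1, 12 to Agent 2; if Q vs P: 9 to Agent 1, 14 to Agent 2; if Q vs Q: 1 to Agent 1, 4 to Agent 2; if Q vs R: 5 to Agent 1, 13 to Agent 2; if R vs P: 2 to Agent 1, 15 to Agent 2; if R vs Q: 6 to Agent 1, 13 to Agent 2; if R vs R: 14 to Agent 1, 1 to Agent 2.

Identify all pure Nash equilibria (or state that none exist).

(Q, P)

A profile is a Nash equilibrium when each player is best-responding to the other.
Agent 1's best responses — vs P: Q (payoff 9); vs Q: R (payoff 6); vs R: R (payoff 14).
Agent 2's best responses — vs P: R (payoff 12); vs Q: P (payoff 14); vs R: P (payoff 15).
The only mutual best response is (Q, P); neither player gains by switching there.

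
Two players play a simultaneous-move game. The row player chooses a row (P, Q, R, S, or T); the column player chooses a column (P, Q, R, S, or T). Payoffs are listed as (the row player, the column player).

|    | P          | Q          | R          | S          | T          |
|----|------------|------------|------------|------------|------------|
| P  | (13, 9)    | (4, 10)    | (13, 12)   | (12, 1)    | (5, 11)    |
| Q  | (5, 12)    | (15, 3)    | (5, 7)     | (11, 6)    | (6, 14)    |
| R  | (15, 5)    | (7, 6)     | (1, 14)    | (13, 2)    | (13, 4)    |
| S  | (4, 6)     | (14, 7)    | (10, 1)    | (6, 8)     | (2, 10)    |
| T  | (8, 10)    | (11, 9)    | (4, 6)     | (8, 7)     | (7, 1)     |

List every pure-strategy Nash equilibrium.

A profile is a Nash equilibrium when each player is best-responding to the other.
The row player's best responses — vs P: R (payoff 15); vs Q: Q (payoff 15); vs R: P (payoff 13); vs S: R (payoff 13); vs T: R (payoff 13).
The column player's best responses — vs P: R (payoff 12); vs Q: T (payoff 14); vs R: R (payoff 14); vs S: T (payoff 10); vs T: P (payoff 10).
The only mutual best response is (P, R); neither player gains by switching there.

(P, R)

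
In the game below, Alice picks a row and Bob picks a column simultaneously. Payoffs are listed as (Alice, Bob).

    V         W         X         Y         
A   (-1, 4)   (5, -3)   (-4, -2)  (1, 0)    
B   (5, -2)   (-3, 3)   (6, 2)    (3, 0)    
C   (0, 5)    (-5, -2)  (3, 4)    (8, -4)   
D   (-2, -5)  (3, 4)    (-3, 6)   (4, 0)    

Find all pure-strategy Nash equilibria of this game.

Check mutual best responses: a cell is a NE iff neither player can gain by unilaterally deviating.
Alice's best responses — vs V: B (payoff 5); vs W: A (payoff 5); vs X: B (payoff 6); vs Y: C (payoff 8).
Bob's best responses — vs A: V (payoff 4); vs B: W (payoff 3); vs C: V (payoff 5); vs D: X (payoff 6).
No cell has both players best-responding. For instance, Alice's best reply to Y is C, but against C Bob prefers V over Y.

None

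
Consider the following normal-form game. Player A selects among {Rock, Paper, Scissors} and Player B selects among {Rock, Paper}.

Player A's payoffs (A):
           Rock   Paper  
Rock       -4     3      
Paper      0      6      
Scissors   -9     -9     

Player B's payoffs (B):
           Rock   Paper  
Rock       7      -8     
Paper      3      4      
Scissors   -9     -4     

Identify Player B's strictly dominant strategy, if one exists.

No strictly dominant strategy

A strategy is strictly dominant if it gives Player B a strictly higher payoff than every other strategy, against every choice by the opponent.
Rock is not dominant: against Paper, Paper gives 4 > 3.
Paper is not dominant: against Rock, Rock gives 7 > -8.
No single strategy is best against every opponent action.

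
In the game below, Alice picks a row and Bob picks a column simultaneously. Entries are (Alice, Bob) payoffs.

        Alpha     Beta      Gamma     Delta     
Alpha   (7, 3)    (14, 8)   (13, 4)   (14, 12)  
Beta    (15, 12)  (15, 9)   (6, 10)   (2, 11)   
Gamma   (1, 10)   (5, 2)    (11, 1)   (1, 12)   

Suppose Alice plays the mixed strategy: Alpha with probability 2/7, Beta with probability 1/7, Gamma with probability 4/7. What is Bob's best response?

Compute Bob's expected payoff from each pure strategy against the given mix.
Alpha: (2/7)·3 + (1/7)·12 + (4/7)·10 = 58/7
Beta: (2/7)·8 + (1/7)·9 + (4/7)·2 = 33/7
Gamma: (2/7)·4 + (1/7)·10 + (4/7)·1 = 22/7
Delta: (2/7)·12 + (1/7)·11 + (4/7)·12 = 83/7
Highest expected payoff is 83/7, from Delta.

Delta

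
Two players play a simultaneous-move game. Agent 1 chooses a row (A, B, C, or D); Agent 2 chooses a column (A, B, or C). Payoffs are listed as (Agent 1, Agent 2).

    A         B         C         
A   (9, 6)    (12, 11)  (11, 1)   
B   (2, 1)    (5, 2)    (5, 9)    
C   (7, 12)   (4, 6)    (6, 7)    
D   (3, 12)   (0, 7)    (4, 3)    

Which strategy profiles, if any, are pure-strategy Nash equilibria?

(A, B)

Check mutual best responses: a cell is a NE iff neither player can gain by unilaterally deviating.
Agent 1's best responses — vs A: A (payoff 9); vs B: A (payoff 12); vs C: A (payoff 11).
Agent 2's best responses — vs A: B (payoff 11); vs B: C (payoff 9); vs C: A (payoff 12); vs D: A (payoff 12).
The only mutual best response is (A, B); neither player gains by switching there.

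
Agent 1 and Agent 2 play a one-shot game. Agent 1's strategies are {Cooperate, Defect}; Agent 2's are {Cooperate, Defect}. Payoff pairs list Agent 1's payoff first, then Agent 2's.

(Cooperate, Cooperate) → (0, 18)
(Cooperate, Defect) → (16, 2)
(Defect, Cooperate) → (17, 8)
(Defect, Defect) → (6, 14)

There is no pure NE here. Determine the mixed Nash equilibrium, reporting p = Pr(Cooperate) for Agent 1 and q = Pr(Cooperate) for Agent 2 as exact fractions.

p = 3/11, q = 10/27

In a mixed NE each player is indifferent between their pure strategies, so the opponent's mix sets the indifference.
Agent 2 indifferent between Cooperate and Defect: p·18 + (1−p)·8 = p·2 + (1−p)·14 ⟹ 8 + 10p = 14 + (-12)p ⟹ p = 3/11.
Agent 1 indifferent between Cooperate and Defect: q·0 + (1−q)·16 = q·17 + (1−q)·6 ⟹ 16 + (-16)q = 6 + 11q ⟹ q = 10/27.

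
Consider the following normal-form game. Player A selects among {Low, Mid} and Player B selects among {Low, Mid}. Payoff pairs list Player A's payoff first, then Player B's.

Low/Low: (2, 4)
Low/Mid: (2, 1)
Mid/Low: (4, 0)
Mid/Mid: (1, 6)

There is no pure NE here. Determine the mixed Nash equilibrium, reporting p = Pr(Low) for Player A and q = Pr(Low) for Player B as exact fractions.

Each player's mixing probability is pinned down by making the *other* player indifferent.
Player B indifferent between Low and Mid: p·4 + (1−p)·0 = p·1 + (1−p)·6 ⟹ 0 + 4p = 6 + (-5)p ⟹ p = 2/3.
Player A indifferent between Low and Mid: q·2 + (1−q)·2 = q·4 + (1−q)·1 ⟹ 2 + 0q = 1 + 3q ⟹ q = 1/3.

p = 2/3, q = 1/3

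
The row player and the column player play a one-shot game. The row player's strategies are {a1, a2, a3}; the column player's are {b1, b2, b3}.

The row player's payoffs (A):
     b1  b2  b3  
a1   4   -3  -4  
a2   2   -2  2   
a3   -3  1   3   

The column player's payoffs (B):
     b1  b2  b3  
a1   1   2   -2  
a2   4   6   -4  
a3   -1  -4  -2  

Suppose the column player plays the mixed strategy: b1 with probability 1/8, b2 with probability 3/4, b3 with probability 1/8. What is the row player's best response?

a3

Compute the row player's expected payoff from each pure strategy against the given mix.
a1: (1/8)·4 + (3/4)·(-3) + (1/8)·(-4) = -9/4
a2: (1/8)·2 + (3/4)·(-2) + (1/8)·2 = -1
a3: (1/8)·(-3) + (3/4)·1 + (1/8)·3 = 3/4
Highest expected payoff is 3/4, from a3.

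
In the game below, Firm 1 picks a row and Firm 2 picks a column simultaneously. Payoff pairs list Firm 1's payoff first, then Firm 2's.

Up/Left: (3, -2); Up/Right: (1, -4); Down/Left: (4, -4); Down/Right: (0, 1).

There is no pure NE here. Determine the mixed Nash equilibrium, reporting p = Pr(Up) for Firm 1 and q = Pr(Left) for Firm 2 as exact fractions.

p = 5/7, q = 1/2

In a mixed NE each player is indifferent between their pure strategies, so the opponent's mix sets the indifference.
Firm 2 indifferent between Left and Right: p·(-2) + (1−p)·(-4) = p·(-4) + (1−p)·1 ⟹ (-4) + 2p = 1 + (-5)p ⟹ p = 5/7.
Firm 1 indifferent between Up and Down: q·3 + (1−q)·1 = q·4 + (1−q)·0 ⟹ 1 + 2q = 0 + 4q ⟹ q = 1/2.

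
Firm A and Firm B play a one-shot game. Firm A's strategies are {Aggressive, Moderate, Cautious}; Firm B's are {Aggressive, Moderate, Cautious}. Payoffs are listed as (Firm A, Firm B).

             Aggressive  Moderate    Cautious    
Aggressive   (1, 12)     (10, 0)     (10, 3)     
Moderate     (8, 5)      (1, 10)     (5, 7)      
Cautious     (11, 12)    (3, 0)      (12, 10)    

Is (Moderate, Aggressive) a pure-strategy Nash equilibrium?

Holding Firm B at Aggressive: Firm A gets 8 from Moderate but could get 11 by switching to Cautious. Firm A has a profitable deviation.

No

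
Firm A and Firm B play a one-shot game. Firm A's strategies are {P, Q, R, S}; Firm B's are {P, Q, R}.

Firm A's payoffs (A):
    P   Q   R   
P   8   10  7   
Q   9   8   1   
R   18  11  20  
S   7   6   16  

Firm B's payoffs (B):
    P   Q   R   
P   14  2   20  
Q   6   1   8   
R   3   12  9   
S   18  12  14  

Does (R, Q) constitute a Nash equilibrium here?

Yes

Holding Firm B at Q: Firm A gets 11 from R, versus 10 from P, 8 from Q, 6 from S. No profitable deviation for Firm A.
Holding Firm A at R: Firm B gets 12 from Q, versus 3 from P, 9 from R. No profitable deviation for Firm B either.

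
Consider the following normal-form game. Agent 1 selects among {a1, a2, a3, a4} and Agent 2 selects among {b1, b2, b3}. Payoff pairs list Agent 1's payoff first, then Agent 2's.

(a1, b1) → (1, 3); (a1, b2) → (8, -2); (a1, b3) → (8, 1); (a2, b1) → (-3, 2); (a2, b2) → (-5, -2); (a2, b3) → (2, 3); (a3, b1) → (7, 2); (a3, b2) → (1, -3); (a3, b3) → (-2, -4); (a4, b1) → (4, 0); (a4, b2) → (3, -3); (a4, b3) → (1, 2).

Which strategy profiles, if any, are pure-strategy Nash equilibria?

Check mutual best responses: a cell is a NE iff neither player can gain by unilaterally deviating.
Agent 1's best responses — vs b1: a3 (payoff 7); vs b2: a1 (payoff 8); vs b3: a1 (payoff 8).
Agent 2's best responses — vs a1: b1 (payoff 3); vs a2: b3 (payoff 3); vs a3: b1 (payoff 2); vs a4: b3 (payoff 2).
The only mutual best response is (a3, b1); neither player gains by switching there.

(a3, b1)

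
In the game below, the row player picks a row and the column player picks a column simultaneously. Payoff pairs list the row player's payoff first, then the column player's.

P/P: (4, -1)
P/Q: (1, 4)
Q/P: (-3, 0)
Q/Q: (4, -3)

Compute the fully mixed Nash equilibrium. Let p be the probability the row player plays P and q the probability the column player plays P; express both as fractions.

p = 3/8, q = 3/10

Each player's mixing probability is pinned down by making the *other* player indifferent.
The column player indifferent between P and Q: p·(-1) + (1−p)·0 = p·4 + (1−p)·(-3) ⟹ 0 + (-1)p = (-3) + 7p ⟹ p = 3/8.
The row player indifferent between P and Q: q·4 + (1−q)·1 = q·(-3) + (1−q)·4 ⟹ 1 + 3q = 4 + (-7)q ⟹ q = 3/10.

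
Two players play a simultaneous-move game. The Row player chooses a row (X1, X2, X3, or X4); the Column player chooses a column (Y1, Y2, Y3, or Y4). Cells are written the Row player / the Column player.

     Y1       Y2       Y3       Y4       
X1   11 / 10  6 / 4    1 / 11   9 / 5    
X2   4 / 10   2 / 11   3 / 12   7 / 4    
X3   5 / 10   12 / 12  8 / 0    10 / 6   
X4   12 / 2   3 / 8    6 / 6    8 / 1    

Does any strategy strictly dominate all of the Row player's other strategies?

Check whether one of the Row player's strategies beats all alternatives regardless of what the opponent does.
X1 is not dominant: against Y1, X4 gives 12 > 11.
X2 is not dominant: against Y1, X1 gives 11 > 4.
X3 is not dominant: against Y1, X1 gives 11 > 5.
X4 is not dominant: against Y2, X1 gives 6 > 3.
No single strategy is best against every opponent action.

None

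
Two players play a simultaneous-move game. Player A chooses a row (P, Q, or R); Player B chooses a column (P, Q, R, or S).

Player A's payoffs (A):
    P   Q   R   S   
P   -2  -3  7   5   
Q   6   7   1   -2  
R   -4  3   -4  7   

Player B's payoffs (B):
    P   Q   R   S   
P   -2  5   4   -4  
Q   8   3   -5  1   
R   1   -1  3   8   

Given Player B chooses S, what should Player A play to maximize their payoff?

R

With Player B fixed at S, Player A's payoffs are: P → 5, Q → -2, R → 7.
The maximum is 7, achieved by R.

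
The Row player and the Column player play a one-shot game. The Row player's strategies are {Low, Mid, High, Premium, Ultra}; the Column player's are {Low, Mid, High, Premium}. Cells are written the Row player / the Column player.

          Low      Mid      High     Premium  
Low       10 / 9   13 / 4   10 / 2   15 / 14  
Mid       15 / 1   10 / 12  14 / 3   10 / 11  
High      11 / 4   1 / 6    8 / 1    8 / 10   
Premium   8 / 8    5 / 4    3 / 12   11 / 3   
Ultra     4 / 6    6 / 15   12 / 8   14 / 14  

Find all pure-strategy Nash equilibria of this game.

A profile is a Nash equilibrium when each player is best-responding to the other.
The Row player's best responses — vs Low: Mid (payoff 15); vs Mid: Low (payoff 13); vs High: Mid (payoff 14); vs Premium: Low (payoff 15).
The Column player's best responses — vs Low: Premium (payoff 14); vs Mid: Mid (payoff 12); vs High: Premium (payoff 10); vs Premium: High (payoff 12); vs Ultra: Mid (payoff 15).
The only mutual best response is (Low, Premium); neither player gains by switching there.

(Low, Premium)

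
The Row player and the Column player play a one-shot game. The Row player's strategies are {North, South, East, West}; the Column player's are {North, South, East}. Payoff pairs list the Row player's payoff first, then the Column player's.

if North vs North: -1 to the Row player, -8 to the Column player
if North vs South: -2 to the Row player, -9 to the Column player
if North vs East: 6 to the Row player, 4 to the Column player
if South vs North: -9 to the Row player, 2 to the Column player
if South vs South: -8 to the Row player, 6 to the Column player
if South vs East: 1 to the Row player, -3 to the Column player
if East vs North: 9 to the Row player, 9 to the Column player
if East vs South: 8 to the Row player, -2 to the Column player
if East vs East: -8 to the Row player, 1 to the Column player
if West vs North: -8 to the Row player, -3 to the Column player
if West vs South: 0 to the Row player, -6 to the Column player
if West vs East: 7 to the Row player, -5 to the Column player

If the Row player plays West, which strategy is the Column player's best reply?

North

With the Row player fixed at West, the Column player's payoffs are: North → -3, South → -6, East → -5.
The maximum is -3, achieved by North.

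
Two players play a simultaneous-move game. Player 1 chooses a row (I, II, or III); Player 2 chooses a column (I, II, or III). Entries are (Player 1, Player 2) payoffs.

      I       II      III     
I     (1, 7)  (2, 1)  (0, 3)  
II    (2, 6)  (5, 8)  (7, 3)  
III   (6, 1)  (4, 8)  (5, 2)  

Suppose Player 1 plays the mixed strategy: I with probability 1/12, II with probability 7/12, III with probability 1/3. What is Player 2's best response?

Compute Player 2's expected payoff from each pure strategy against the given mix.
I: (1/12)·7 + (7/12)·6 + (1/3)·1 = 53/12
II: (1/12)·1 + (7/12)·8 + (1/3)·8 = 89/12
III: (1/12)·3 + (7/12)·3 + (1/3)·2 = 8/3
Highest expected payoff is 89/12, from II.

II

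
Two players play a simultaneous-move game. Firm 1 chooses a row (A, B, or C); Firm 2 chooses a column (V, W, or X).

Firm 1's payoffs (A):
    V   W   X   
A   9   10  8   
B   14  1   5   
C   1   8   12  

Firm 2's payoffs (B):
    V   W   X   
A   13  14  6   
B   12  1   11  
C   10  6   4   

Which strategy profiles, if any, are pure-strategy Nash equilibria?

A profile is a Nash equilibrium when each player is best-responding to the other.
Firm 1's best responses — vs V: B (payoff 14); vs W: A (payoff 10); vs X: C (payoff 12).
Firm 2's best responses — vs A: W (payoff 14); vs B: V (payoff 12); vs C: V (payoff 10).
Mutual best responses occur at (A, W) and (B, V); at each, neither player gains by switching.

(A, W) and (B, V)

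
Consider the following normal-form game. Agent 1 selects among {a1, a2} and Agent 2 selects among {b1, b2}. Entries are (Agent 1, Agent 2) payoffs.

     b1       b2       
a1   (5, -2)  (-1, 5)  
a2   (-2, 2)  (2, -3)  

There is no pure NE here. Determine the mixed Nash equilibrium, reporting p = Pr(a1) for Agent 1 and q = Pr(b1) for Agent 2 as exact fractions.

In a mixed NE each player is indifferent between their pure strategies, so the opponent's mix sets the indifference.
Agent 2 indifferent between b1 and b2: p·(-2) + (1−p)·2 = p·5 + (1−p)·(-3) ⟹ 2 + (-4)p = (-3) + 8p ⟹ p = 5/12.
Agent 1 indifferent between a1 and a2: q·5 + (1−q)·(-1) = q·(-2) + (1−q)·2 ⟹ (-1) + 6q = 2 + (-4)q ⟹ q = 3/10.

p = 5/12, q = 3/10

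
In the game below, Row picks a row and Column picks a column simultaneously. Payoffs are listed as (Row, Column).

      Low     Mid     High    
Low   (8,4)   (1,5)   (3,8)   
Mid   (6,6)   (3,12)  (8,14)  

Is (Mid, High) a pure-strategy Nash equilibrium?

Yes

Holding Column at High: Row gets 8 from Mid, versus 3 from Low. No profitable deviation for Row.
Holding Row at Mid: Column gets 14 from High, versus 6 from Low, 12 from Mid. No profitable deviation for Column either.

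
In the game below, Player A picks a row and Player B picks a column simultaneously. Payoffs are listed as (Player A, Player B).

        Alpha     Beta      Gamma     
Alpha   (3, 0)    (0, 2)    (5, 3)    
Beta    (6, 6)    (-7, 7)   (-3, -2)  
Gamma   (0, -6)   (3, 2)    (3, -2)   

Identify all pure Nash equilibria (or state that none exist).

Check mutual best responses: a cell is a NE iff neither player can gain by unilaterally deviating.
Player A's best responses — vs Alpha: Beta (payoff 6); vs Beta: Gamma (payoff 3); vs Gamma: Alpha (payoff 5).
Player B's best responses — vs Alpha: Gamma (payoff 3); vs Beta: Beta (payoff 7); vs Gamma: Beta (payoff 2).
Mutual best responses occur at (Alpha, Gamma) and (Gamma, Beta); at each, neither player gains by switching.

(Alpha, Gamma) and (Gamma, Beta)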